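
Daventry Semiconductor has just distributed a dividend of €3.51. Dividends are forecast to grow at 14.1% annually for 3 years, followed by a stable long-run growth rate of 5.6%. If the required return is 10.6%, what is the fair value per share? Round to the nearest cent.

Two-stage DDM. Project D₁…D_3 at 0.141, terminal growth 0.056, discount at r = 0.106.
D_1 = 4.0049
D_2 = 4.5696
D_3 = 5.2139
Terminal value at t=3: TV = D_4/(r−g) = 5.5059/(0.106−0.056) = 110.1179
P₀ = 4.0049/(1+0.106)^1 + 4.5696/(1+0.106)^2 + 5.2139/(1+0.106)^3 + 110.1179/(1+0.106)^3 = 92.6047

€92.60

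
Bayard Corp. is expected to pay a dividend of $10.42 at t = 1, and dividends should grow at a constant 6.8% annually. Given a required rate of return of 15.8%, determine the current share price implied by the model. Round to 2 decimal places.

$115.78

Gordon growth model: P₀ = D₁/(r − g), with D₁ = 10.42 given directly.
P₀ = 10.4200 / (0.158 − 0.068) = 10.4200 / 0.09 = 115.7778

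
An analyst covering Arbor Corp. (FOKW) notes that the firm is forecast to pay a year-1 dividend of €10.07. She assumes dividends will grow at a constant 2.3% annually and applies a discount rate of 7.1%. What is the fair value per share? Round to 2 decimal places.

Gordon growth model: P₀ = D₁/(r − g), with D₁ = 10.07 given directly.
P₀ = 10.0700 / (0.071 − 0.023) = 10.0700 / 0.048 = 209.7917

€209.79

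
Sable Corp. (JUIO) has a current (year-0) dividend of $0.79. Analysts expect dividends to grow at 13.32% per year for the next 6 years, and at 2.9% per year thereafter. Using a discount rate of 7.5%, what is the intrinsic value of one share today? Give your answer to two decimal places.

$29.97

Two-stage DDM. Project D₁…D_6 at 0.1332, terminal growth 0.029, discount at r = 0.075.
D_1 = 0.8952
D_2 = 1.0145
D_3 = 1.1496
D_4 = 1.3027
D_5 = 1.4763
D_6 = 1.6729
Terminal value at t=6: TV = D_7/(r−g) = 1.7214/(0.075−0.029) = 37.4217
P₀ = 0.8952/(1+0.075)^1 + 1.0145/(1+0.075)^2 + 1.1496/(1+0.075)^3 + 1.3027/(1+0.075)^4 + 1.4763/(1+0.075)^5 + 1.6729/(1+0.075)^6 + 37.4217/(1+0.075)^6 = 29.9716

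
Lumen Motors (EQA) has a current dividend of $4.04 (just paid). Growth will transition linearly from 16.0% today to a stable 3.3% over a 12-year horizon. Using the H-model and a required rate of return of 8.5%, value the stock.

H-model: P₀ = D₀[(1+g_L) + H(g_S−g_L)]/(r−g_L), with H = 12/2 = 6.
P₀ = 4.04 × [(1+0.033) + 6×(0.16−0.033)] / (0.085−0.033)
   = 4.04 × 1.7950 / 0.052 = 139.4577

$139.46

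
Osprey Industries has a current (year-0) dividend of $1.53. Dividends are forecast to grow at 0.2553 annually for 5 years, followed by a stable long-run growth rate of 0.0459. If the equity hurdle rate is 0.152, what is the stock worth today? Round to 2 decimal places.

$33.14

Two-stage DDM. Project D₁…D_5 at 0.2553, terminal growth 0.0459, discount at r = 0.152.
D_1 = 1.9206
D_2 = 2.4109
D_3 = 3.0265
D_4 = 3.7991
D_5 = 4.7690
Terminal value at t=5: TV = D_6/(r−g) = 4.9879/(0.152−0.0459) = 47.0115
P₀ = 1.9206/(1+0.152)^1 + 2.4109/(1+0.152)^2 + 3.0265/(1+0.152)^3 + 3.7991/(1+0.152)^4 + 4.7690/(1+0.152)^5 + 47.0115/(1+0.152)^5 = 33.1419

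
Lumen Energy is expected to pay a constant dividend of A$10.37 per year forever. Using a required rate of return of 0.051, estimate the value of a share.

A$203.33

Zero-growth DDM (perpetuity): P₀ = D/r = 10.37 / 0.051 = 203.3333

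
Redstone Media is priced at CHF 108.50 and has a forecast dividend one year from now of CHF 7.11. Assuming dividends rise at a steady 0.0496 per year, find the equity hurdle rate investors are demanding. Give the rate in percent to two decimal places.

Rearranging the constant-growth DDM: r = D₁/P₀ + g.
r = 7.1100 / 108.50 + 0.0496 = 0.06553 + 0.0496 = 0.11513

11.51%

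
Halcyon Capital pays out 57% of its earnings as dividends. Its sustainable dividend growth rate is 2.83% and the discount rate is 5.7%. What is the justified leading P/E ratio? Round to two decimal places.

Justified leading P/E = b/(r−g) = 0.57/(0.057−0.0283) = 19.8606

19.86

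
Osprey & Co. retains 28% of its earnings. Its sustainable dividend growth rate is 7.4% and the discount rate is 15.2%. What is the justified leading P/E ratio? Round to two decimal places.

Payout ratio b = 1 − 0.28 = 0.72.
Justified leading P/E = b/(r−g) = 0.72/(0.152−0.074) = 9.2308

9.23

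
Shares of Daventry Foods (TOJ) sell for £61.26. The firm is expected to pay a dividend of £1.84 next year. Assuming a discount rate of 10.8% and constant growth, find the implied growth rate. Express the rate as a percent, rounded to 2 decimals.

7.80%

From P₀ = D₁/(r − g), the implied growth is g = r − D₁/P₀.
g = 0.108 − 1.84/61.26 = 0.108 − 0.03004 = 0.07796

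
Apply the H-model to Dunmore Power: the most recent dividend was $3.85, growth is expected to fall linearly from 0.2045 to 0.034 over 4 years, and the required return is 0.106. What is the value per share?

H-model: P₀ = D₀[(1+g_L) + H(g_S−g_L)]/(r−g_L), with H = 4/2 = 2.
P₀ = 3.85 × [(1+0.034) + 2×(0.2045−0.034)] / (0.106−0.034)
   = 3.85 × 1.3750 / 0.072 = 73.5243

$73.52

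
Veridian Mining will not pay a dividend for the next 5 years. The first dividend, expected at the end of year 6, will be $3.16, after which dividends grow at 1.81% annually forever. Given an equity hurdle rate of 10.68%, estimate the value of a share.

Deferred-dividend DDM. At t=5 the remaining stream is a growing perpetuity with first payment D_6 = 3.16.
V_5 = D_6/(r−g) = 3.16/(0.1068−0.0181) = 35.6257
P₀ = V_5/(1+r)^5 = 35.6257/(1+0.1068)^5 = 21.4495

$21.45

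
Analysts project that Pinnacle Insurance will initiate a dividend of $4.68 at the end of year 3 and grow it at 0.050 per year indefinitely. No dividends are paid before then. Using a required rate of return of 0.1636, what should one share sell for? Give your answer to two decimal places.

Deferred-dividend DDM. At t=2 the remaining stream is a growing perpetuity with first payment D_3 = 4.68.
V_2 = D_3/(r−g) = 4.68/(0.1636−0.05) = 41.1972
P₀ = V_2/(1+r)^2 = 41.1972/(1+0.1636)^2 = 30.4271

$30.43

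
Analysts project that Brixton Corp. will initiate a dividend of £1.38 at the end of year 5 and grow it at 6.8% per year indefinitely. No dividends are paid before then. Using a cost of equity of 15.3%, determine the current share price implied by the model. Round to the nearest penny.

Deferred-dividend DDM. At t=4 the remaining stream is a growing perpetuity with first payment D_5 = 1.38.
V_4 = D_5/(r−g) = 1.38/(0.153−0.068) = 16.2353
P₀ = V_4/(1+r)^4 = 16.2353/(1+0.153)^4 = 9.1863

£9.19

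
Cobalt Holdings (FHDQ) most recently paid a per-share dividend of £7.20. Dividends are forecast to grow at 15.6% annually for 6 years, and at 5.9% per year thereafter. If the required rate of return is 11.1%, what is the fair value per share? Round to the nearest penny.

Two-stage DDM. Project D₁…D_6 at 0.156, terminal growth 0.059, discount at r = 0.111.
D_1 = 8.3232
D_2 = 9.6216
D_3 = 11.1226
D_4 = 12.8577
D_5 = 14.8635
D_6 = 17.1822
Terminal value at t=6: TV = D_7/(r−g) = 18.1960/(0.111−0.059) = 349.9227
P₀ = 8.3232/(1+0.111)^1 + 9.6216/(1+0.111)^2 + 11.1226/(1+0.111)^3 + 12.8577/(1+0.111)^4 + 14.8635/(1+0.111)^5 + 17.1822/(1+0.111)^6 + 349.9227/(1+0.111)^6 = 235.8297

£235.83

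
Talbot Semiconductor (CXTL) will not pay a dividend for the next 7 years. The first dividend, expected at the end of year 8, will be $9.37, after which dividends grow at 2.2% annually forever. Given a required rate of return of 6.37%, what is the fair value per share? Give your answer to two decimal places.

Deferred-dividend DDM. At t=7 the remaining stream is a growing perpetuity with first payment D_8 = 9.37.
V_7 = D_8/(r−g) = 9.37/(0.0637−0.022) = 224.7002
P₀ = V_7/(1+r)^7 = 224.7002/(1+0.0637)^7 = 145.8376

$145.84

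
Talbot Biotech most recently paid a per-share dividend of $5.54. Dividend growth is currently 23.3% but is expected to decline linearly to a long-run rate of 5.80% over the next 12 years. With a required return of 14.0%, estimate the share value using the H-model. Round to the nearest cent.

$142.42

H-model: P₀ = D₀[(1+g_L) + H(g_S−g_L)]/(r−g_L), with H = 12/2 = 6.
P₀ = 5.54 × [(1+0.058) + 6×(0.233−0.058)] / (0.14−0.058)
   = 5.54 × 2.1080 / 0.082 = 142.4185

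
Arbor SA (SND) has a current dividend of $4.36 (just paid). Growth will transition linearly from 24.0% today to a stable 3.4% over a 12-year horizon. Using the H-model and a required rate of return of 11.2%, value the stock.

$126.89

H-model: P₀ = D₀[(1+g_L) + H(g_S−g_L)]/(r−g_L), with H = 12/2 = 6.
P₀ = 4.36 × [(1+0.034) + 6×(0.24−0.034)] / (0.112−0.034)
   = 4.36 × 2.2700 / 0.078 = 126.8872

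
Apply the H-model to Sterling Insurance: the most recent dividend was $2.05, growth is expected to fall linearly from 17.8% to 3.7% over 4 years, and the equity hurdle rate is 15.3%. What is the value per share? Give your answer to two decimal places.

H-model: P₀ = D₀[(1+g_L) + H(g_S−g_L)]/(r−g_L), with H = 4/2 = 2.
P₀ = 2.05 × [(1+0.037) + 2×(0.178−0.037)] / (0.153−0.037)
   = 2.05 × 1.3190 / 0.116 = 23.3099

$23.31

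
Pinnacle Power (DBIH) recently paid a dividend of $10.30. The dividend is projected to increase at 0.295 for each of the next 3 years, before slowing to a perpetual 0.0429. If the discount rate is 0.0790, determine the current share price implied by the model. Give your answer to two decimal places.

Two-stage DDM. Project D₁…D_3 at 0.295, terminal growth 0.0429, discount at r = 0.079.
D_1 = 13.3385
D_2 = 17.2734
D_3 = 22.3690
Terminal value at t=3: TV = D_4/(r−g) = 23.3286/(0.079−0.0429) = 646.2224
P₀ = 13.3385/(1+0.079)^1 + 17.2734/(1+0.079)^2 + 22.3690/(1+0.079)^3 + 646.2224/(1+0.079)^3 = 559.4249

$559.42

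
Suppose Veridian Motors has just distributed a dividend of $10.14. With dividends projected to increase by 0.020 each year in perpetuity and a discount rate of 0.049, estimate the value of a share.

$356.65

Gordon growth model: P₀ = D₁/(r − g). D₁ = 10.14 × (1 + 0.02) = 10.3428.
P₀ = 10.3428 / (0.049 − 0.02) = 10.3428 / 0.029 = 356.6483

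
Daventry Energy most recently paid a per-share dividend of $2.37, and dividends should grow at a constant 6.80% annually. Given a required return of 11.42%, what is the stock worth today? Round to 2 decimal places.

Gordon growth model: P₀ = D₁/(r − g). D₁ = 2.37 × (1 + 0.068) = 2.5312.
P₀ = 2.5312 / (0.1142 − 0.068) = 2.5312 / 0.0462 = 54.7870

$54.79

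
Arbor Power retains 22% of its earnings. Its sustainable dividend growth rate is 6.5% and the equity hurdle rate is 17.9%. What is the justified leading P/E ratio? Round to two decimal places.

6.84

Payout ratio b = 1 − 0.22 = 0.78.
Justified leading P/E = b/(r−g) = 0.78/(0.179−0.065) = 6.8421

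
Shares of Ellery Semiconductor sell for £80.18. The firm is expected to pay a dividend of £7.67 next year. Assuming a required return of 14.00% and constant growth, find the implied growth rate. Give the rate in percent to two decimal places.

4.43%

From P₀ = D₁/(r − g), the implied growth is g = r − D₁/P₀.
g = 0.14 − 7.67/80.18 = 0.14 − 0.09566 = 0.04434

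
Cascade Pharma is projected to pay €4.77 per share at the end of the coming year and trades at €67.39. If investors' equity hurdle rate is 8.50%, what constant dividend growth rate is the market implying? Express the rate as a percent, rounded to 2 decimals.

From P₀ = D₁/(r − g), the implied growth is g = r − D₁/P₀.
g = 0.085 − 4.77/67.39 = 0.085 − 0.07078 = 0.01422

1.42%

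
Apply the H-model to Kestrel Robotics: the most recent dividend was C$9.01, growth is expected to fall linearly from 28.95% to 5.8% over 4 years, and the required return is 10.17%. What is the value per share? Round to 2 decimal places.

H-model: P₀ = D₀[(1+g_L) + H(g_S−g_L)]/(r−g_L), with H = 4/2 = 2.
P₀ = 9.01 × [(1+0.058) + 2×(0.2895−0.058)] / (0.1017−0.058)
   = 9.01 × 1.5210 / 0.0437 = 313.5975

C$313.60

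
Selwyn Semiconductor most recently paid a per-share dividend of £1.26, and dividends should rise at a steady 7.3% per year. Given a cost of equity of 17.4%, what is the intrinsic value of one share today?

Gordon growth model: P₀ = D₁/(r − g). D₁ = 1.26 × (1 + 0.073) = 1.3520.
P₀ = 1.3520 / (0.174 − 0.073) = 1.3520 / 0.101 = 13.3859

£13.39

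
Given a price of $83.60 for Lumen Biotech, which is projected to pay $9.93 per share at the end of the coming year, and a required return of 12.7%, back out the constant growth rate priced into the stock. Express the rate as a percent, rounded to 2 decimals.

0.82%

From P₀ = D₁/(r − g), the implied growth is g = r − D₁/P₀.
g = 0.127 − 9.93/83.60 = 0.127 − 0.11878 = 0.00822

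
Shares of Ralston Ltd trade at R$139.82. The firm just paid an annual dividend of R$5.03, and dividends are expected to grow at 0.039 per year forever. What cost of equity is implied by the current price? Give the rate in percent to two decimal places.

Rearranging the constant-growth DDM: r = D₁/P₀ + g.
D₁ = 5.03 × (1 + 0.039) = 5.2262.
r = 5.2262 / 139.82 + 0.039 = 0.03738 + 0.039 = 0.07638

7.64%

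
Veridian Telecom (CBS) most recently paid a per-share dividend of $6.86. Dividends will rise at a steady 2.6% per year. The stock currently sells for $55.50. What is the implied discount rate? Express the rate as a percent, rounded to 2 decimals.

15.28%

Rearranging the constant-growth DDM: r = D₁/P₀ + g.
D₁ = 6.86 × (1 + 0.026) = 7.0384.
r = 7.0384 / 55.50 + 0.026 = 0.12682 + 0.026 = 0.15282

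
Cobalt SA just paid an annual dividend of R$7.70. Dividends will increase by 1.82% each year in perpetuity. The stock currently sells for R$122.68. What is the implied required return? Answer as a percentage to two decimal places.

8.21%

Rearranging the constant-growth DDM: r = D₁/P₀ + g.
D₁ = 7.70 × (1 + 0.0182) = 7.8401.
r = 7.8401 / 122.68 + 0.0182 = 0.06391 + 0.0182 = 0.08211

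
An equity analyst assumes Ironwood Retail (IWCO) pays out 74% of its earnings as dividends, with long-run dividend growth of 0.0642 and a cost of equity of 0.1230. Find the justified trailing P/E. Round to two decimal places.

Justified trailing P/E = b(1+g)/(r−g) = 0.74×(1+0.0642)/(0.123−0.0642) = 13.3930

13.39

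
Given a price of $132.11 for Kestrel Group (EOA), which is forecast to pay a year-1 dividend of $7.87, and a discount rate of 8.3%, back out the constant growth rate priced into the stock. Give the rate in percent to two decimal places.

From P₀ = D₁/(r − g), the implied growth is g = r − D₁/P₀.
g = 0.083 − 7.87/132.11 = 0.083 − 0.05957 = 0.02343

2.34%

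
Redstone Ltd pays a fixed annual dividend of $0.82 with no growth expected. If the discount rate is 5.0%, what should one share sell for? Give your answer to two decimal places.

$16.40

Zero-growth DDM (perpetuity): P₀ = D/r = 0.82 / 0.05 = 16.4000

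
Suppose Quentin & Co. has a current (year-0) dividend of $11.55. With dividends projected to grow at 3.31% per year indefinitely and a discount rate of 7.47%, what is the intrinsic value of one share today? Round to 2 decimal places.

Gordon growth model: P₀ = D₁/(r − g). D₁ = 11.55 × (1 + 0.0331) = 11.9323.
P₀ = 11.9323 / (0.0747 − 0.0331) = 11.9323 / 0.0416 = 286.8343

$286.83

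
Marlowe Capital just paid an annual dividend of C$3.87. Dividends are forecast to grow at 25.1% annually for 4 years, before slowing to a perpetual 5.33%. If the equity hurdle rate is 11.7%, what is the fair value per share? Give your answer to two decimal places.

C$121.39

Two-stage DDM. Project D₁…D_4 at 0.251, terminal growth 0.0533, discount at r = 0.117.
D_1 = 4.8414
D_2 = 6.0566
D_3 = 7.5767
D_4 = 9.4785
Terminal value at t=4: TV = D_5/(r−g) = 9.9837/(0.117−0.0533) = 156.7303
P₀ = 4.8414/(1+0.117)^1 + 6.0566/(1+0.117)^2 + 7.5767/(1+0.117)^3 + 9.4785/(1+0.117)^4 + 156.7303/(1+0.117)^4 = 121.3931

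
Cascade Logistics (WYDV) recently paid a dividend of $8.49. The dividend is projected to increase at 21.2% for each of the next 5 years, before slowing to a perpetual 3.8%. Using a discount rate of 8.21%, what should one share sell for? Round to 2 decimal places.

Two-stage DDM. Project D₁…D_5 at 0.212, terminal growth 0.038, discount at r = 0.0821.
D_1 = 10.2899
D_2 = 12.4713
D_3 = 15.1153
D_4 = 18.3197
D_5 = 22.2035
Terminal value at t=5: TV = D_6/(r−g) = 23.0472/(0.0821−0.038) = 522.6122
P₀ = 10.2899/(1+0.0821)^1 + 12.4713/(1+0.0821)^2 + 15.1153/(1+0.0821)^3 + 18.3197/(1+0.0821)^4 + 22.2035/(1+0.0821)^5 + 522.6122/(1+0.0821)^5 = 412.6588

$412.66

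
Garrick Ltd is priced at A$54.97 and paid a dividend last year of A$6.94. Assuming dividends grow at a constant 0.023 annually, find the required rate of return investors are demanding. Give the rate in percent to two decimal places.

15.22%

Rearranging the constant-growth DDM: r = D₁/P₀ + g.
D₁ = 6.94 × (1 + 0.023) = 7.0996.
r = 7.0996 / 54.97 + 0.023 = 0.12915 + 0.023 = 0.15215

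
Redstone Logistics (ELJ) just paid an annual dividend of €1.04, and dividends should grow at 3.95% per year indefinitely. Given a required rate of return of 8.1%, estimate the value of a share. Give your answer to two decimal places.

€26.05

Gordon growth model: P₀ = D₁/(r − g). D₁ = 1.04 × (1 + 0.0395) = 1.0811.
P₀ = 1.0811 / (0.081 − 0.0395) = 1.0811 / 0.0415 = 26.0501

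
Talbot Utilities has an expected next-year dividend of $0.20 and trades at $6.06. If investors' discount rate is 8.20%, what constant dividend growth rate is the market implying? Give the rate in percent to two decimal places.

4.90%

From P₀ = D₁/(r − g), the implied growth is g = r − D₁/P₀.
g = 0.082 − 0.20/6.06 = 0.082 − 0.03300 = 0.04900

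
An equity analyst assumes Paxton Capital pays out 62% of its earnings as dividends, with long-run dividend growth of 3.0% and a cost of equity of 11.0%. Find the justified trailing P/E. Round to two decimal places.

7.98

Justified trailing P/E = b(1+g)/(r−g) = 0.62×(1+0.03)/(0.11−0.03) = 7.9825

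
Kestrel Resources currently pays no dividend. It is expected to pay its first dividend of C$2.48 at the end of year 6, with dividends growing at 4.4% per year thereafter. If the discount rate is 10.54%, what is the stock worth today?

C$24.47

Deferred-dividend DDM. At t=5 the remaining stream is a growing perpetuity with first payment D_6 = 2.48.
V_5 = D_6/(r−g) = 2.48/(0.1054−0.044) = 40.3909
P₀ = V_5/(1+r)^5 = 40.3909/(1+0.1054)^5 = 24.4729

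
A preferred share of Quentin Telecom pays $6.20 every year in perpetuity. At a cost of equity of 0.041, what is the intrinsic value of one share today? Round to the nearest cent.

$151.22

Zero-growth DDM (perpetuity): P₀ = D/r = 6.20 / 0.041 = 151.2195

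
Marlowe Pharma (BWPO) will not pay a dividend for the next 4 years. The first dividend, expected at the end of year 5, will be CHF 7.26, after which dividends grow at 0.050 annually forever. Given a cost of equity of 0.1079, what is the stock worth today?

CHF 83.23

Deferred-dividend DDM. At t=4 the remaining stream is a growing perpetuity with first payment D_5 = 7.26.
V_4 = D_5/(r−g) = 7.26/(0.1079−0.05) = 125.3886
P₀ = V_4/(1+r)^4 = 125.3886/(1+0.1079)^4 = 83.2254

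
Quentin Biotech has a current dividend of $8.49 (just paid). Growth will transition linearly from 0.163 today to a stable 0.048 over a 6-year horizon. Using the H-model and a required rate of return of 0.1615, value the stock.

H-model: P₀ = D₀[(1+g_L) + H(g_S−g_L)]/(r−g_L), with H = 6/2 = 3.
P₀ = 8.49 × [(1+0.048) + 3×(0.163−0.048)] / (0.1615−0.048)
   = 8.49 × 1.3930 / 0.1135 = 104.1989

$104.20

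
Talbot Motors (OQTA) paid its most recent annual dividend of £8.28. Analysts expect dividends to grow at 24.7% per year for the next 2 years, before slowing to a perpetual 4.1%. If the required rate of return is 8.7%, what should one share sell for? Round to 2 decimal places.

Two-stage DDM. Project D₁…D_2 at 0.247, terminal growth 0.041, discount at r = 0.087.
D_1 = 10.3252
D_2 = 12.8755
Terminal value at t=2: TV = D_3/(r−g) = 13.4034/(0.087−0.041) = 291.3776
P₀ = 10.3252/(1+0.087)^1 + 12.8755/(1+0.087)^2 + 291.3776/(1+0.087)^2 = 266.9980

£267.00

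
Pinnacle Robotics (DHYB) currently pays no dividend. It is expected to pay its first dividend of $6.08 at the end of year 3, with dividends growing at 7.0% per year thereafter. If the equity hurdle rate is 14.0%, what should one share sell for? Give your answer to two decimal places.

Deferred-dividend DDM. At t=2 the remaining stream is a growing perpetuity with first payment D_3 = 6.08.
V_2 = D_3/(r−g) = 6.08/(0.14−0.07) = 86.8571
P₀ = V_2/(1+r)^2 = 86.8571/(1+0.14)^2 = 66.8338

$66.83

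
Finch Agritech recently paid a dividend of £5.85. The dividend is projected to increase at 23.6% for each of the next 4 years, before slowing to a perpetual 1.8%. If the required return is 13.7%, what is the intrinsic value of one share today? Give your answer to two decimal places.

£98.84

Two-stage DDM. Project D₁…D_4 at 0.236, terminal growth 0.018, discount at r = 0.137.
D_1 = 7.2306
D_2 = 8.9370
D_3 = 11.0462
D_4 = 13.6531
Terminal value at t=4: TV = D_5/(r−g) = 13.8988/(0.137−0.018) = 116.7967
P₀ = 7.2306/(1+0.137)^1 + 8.9370/(1+0.137)^2 + 11.0462/(1+0.137)^3 + 13.6531/(1+0.137)^4 + 116.7967/(1+0.137)^4 = 98.8426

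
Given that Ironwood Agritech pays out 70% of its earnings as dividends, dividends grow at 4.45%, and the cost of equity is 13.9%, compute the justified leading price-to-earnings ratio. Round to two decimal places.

7.41

Justified leading P/E = b/(r−g) = 0.70/(0.139−0.0445) = 7.4074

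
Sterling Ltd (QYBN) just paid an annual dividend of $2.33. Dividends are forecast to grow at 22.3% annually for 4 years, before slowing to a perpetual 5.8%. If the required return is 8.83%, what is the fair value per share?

$142.33

Two-stage DDM. Project D₁…D_4 at 0.223, terminal growth 0.058, discount at r = 0.0883.
D_1 = 2.8496
D_2 = 3.4850
D_3 = 4.2622
D_4 = 5.2127
Terminal value at t=4: TV = D_5/(r−g) = 5.5150/(0.0883−0.058) = 182.0140
P₀ = 2.8496/(1+0.0883)^1 + 3.4850/(1+0.0883)^2 + 4.2622/(1+0.0883)^3 + 5.2127/(1+0.0883)^4 + 182.0140/(1+0.0883)^4 = 142.3343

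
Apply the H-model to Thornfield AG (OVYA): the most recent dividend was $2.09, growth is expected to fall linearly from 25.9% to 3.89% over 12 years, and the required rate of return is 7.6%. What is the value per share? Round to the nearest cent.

$132.92

H-model: P₀ = D₀[(1+g_L) + H(g_S−g_L)]/(r−g_L), with H = 12/2 = 6.
P₀ = 2.09 × [(1+0.0389) + 6×(0.259−0.0389)] / (0.076−0.0389)
   = 2.09 × 2.3595 / 0.0371 = 132.9206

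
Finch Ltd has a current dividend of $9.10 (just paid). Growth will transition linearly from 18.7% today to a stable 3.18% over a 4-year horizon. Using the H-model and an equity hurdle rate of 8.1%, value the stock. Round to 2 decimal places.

$248.25

H-model: P₀ = D₀[(1+g_L) + H(g_S−g_L)]/(r−g_L), with H = 4/2 = 2.
P₀ = 9.10 × [(1+0.0318) + 2×(0.187−0.0318)] / (0.081−0.0318)
   = 9.10 × 1.3422 / 0.0492 = 248.2524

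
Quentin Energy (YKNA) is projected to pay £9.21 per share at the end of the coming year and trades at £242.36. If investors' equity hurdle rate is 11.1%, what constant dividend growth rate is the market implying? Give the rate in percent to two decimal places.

7.30%

From P₀ = D₁/(r − g), the implied growth is g = r − D₁/P₀.
g = 0.111 − 9.21/242.36 = 0.111 − 0.03800 = 0.07300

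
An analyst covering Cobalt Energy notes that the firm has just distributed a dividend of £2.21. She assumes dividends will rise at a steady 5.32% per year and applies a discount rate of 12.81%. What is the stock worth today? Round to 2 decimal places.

£31.08

Gordon growth model: P₀ = D₁/(r − g). D₁ = 2.21 × (1 + 0.0532) = 2.3276.
P₀ = 2.3276 / (0.1281 − 0.0532) = 2.3276 / 0.0749 = 31.0757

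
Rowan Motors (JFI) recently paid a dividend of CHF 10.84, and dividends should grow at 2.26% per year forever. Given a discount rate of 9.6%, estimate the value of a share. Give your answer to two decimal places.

CHF 151.02

Gordon growth model: P₀ = D₁/(r − g). D₁ = 10.84 × (1 + 0.0226) = 11.0850.
P₀ = 11.0850 / (0.096 − 0.0226) = 11.0850 / 0.0734 = 151.0216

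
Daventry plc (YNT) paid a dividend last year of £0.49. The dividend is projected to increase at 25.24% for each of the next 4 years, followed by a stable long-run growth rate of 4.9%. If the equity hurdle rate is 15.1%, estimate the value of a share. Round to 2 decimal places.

Two-stage DDM. Project D₁…D_4 at 0.2524, terminal growth 0.049, discount at r = 0.151.
D_1 = 0.6137
D_2 = 0.7686
D_3 = 0.9626
D_4 = 1.2055
Terminal value at t=4: TV = D_5/(r−g) = 1.2646/(0.151−0.049) = 12.3978
P₀ = 0.6137/(1+0.151)^1 + 0.7686/(1+0.151)^2 + 0.9626/(1+0.151)^3 + 1.2055/(1+0.151)^4 + 12.3978/(1+0.151)^4 = 9.4953

£9.50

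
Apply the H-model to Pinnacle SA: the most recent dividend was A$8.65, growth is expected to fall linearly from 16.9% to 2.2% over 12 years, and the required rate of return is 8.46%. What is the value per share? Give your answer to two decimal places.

A$263.09

H-model: P₀ = D₀[(1+g_L) + H(g_S−g_L)]/(r−g_L), with H = 12/2 = 6.
P₀ = 8.65 × [(1+0.022) + 6×(0.169−0.022)] / (0.0846−0.022)
   = 8.65 × 1.9040 / 0.0626 = 263.0927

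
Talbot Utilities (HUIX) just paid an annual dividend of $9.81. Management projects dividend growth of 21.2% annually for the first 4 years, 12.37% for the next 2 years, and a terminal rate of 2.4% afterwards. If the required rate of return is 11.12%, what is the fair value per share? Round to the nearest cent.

$243.95

Three-stage DDM. Project D₁…D_6; terminal Gordon value at t=6 with g = 0.024; discount at r = 0.1112.
D_1 = 11.8897
D_2 = 14.4103
D_3 = 17.4653
D_4 = 21.1680
D_5 = 23.7865
D_6 = 26.7288
TV_6 = 27.3703/(0.1112−0.024) = 313.8801
P₀ = Σ Dₜ/(1+r)ᵗ + TV_6/(1+r)^6 = 243.9502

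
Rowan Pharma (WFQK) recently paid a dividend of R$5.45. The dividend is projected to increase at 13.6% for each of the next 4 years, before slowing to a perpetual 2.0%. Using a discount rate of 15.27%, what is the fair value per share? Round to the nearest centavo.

R$60.54

Two-stage DDM. Project D₁…D_4 at 0.136, terminal growth 0.02, discount at r = 0.1527.
D_1 = 6.1912
D_2 = 7.0332
D_3 = 7.9897
D_4 = 9.0763
Terminal value at t=4: TV = D_5/(r−g) = 9.2578/(0.1527−0.02) = 69.7652
P₀ = 6.1912/(1+0.1527)^1 + 7.0332/(1+0.1527)^2 + 7.9897/(1+0.1527)^3 + 9.0763/(1+0.1527)^4 + 69.7652/(1+0.1527)^4 = 60.5379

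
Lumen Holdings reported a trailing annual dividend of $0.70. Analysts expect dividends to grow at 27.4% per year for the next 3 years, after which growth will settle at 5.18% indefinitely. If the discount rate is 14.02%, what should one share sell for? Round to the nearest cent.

$14.25

Two-stage DDM. Project D₁…D_3 at 0.274, terminal growth 0.0518, discount at r = 0.1402.
D_1 = 0.8918
D_2 = 1.1362
D_3 = 1.4475
Terminal value at t=3: TV = D_4/(r−g) = 1.5224/(0.1402−0.0518) = 17.2221
P₀ = 0.8918/(1+0.1402)^1 + 1.1362/(1+0.1402)^2 + 1.4475/(1+0.1402)^3 + 17.2221/(1+0.1402)^3 = 14.2509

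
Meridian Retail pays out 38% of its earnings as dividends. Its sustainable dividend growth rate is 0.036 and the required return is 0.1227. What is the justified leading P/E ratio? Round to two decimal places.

Justified leading P/E = b/(r−g) = 0.38/(0.1227−0.036) = 4.3829

4.38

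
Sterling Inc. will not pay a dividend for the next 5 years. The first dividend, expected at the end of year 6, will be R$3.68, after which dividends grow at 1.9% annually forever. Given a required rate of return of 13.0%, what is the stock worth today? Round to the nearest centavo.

Deferred-dividend DDM. At t=5 the remaining stream is a growing perpetuity with first payment D_6 = 3.68.
V_5 = D_6/(r−g) = 3.68/(0.13−0.019) = 33.1532
P₀ = V_5/(1+r)^5 = 33.1532/(1+0.13)^5 = 17.9942

R$17.99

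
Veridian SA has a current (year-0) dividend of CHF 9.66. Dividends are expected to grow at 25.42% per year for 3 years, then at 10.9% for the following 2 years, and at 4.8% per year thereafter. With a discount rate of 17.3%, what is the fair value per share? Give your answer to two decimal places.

Three-stage DDM. Project D₁…D_5; terminal Gordon value at t=5 with g = 0.048; discount at r = 0.173.
D_1 = 12.1156
D_2 = 15.1954
D_3 = 19.0580
D_4 = 21.1353
D_5 = 23.4391
TV_5 = 24.5642/(0.173−0.048) = 196.5133
P₀ = Σ Dₜ/(1+r)ᵗ + TV_5/(1+r)^5 = 143.3909

CHF 143.39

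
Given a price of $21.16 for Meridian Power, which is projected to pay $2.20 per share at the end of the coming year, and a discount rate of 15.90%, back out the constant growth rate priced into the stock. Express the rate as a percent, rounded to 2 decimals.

5.50%

From P₀ = D₁/(r − g), the implied growth is g = r − D₁/P₀.
g = 0.159 − 2.20/21.16 = 0.159 − 0.10397 = 0.05503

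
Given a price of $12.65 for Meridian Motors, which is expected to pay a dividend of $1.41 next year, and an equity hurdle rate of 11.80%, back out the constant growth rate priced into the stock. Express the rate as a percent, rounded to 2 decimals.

From P₀ = D₁/(r − g), the implied growth is g = r − D₁/P₀.
g = 0.118 − 1.41/12.65 = 0.118 − 0.11146 = 0.00654

0.65%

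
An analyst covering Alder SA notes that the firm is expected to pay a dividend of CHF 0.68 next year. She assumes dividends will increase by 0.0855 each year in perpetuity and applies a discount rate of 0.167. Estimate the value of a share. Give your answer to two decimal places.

Gordon growth model: P₀ = D₁/(r − g), with D₁ = 0.68 given directly.
P₀ = 0.6800 / (0.167 − 0.0855) = 0.6800 / 0.0815 = 8.3436

CHF 8.34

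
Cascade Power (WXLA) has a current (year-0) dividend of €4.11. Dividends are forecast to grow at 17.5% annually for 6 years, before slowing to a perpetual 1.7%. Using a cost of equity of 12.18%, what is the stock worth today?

€81.76

Two-stage DDM. Project D₁…D_6 at 0.175, terminal growth 0.017, discount at r = 0.1218.
D_1 = 4.8293
D_2 = 5.6744
D_3 = 6.6674
D_4 = 7.8342
D_5 = 9.2052
D_6 = 10.8161
Terminal value at t=6: TV = D_7/(r−g) = 10.9999/(0.1218−0.017) = 104.9612
P₀ = 4.8293/(1+0.1218)^1 + 5.6744/(1+0.1218)^2 + 6.6674/(1+0.1218)^3 + 7.8342/(1+0.1218)^4 + 9.2052/(1+0.1218)^5 + 10.8161/(1+0.1218)^6 + 104.9612/(1+0.1218)^6 = 81.7592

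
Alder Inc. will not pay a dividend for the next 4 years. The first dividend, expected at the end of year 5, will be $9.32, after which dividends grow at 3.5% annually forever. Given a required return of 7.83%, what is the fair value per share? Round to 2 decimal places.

$159.21

Deferred-dividend DDM. At t=4 the remaining stream is a growing perpetuity with first payment D_5 = 9.32.
V_4 = D_5/(r−g) = 9.32/(0.0783−0.035) = 215.2425
P₀ = V_4/(1+r)^4 = 215.2425/(1+0.0783)^4 = 159.2097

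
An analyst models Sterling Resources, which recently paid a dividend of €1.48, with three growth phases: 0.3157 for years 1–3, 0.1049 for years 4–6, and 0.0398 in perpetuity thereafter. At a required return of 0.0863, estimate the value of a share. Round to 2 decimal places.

€76.63

Three-stage DDM. Project D₁…D_6; terminal Gordon value at t=6 with g = 0.0398; discount at r = 0.0863.
D_1 = 1.9472
D_2 = 2.5620
D_3 = 3.3708
D_4 = 3.7244
D_5 = 4.1151
D_6 = 4.5468
TV_6 = 4.7277/(0.0863−0.0398) = 101.6712
P₀ = Σ Dₜ/(1+r)ᵗ + TV_6/(1+r)^6 = 76.6279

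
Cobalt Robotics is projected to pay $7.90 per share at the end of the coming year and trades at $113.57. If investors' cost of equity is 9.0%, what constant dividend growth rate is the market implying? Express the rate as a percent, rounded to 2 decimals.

From P₀ = D₁/(r − g), the implied growth is g = r − D₁/P₀.
g = 0.09 − 7.90/113.57 = 0.09 − 0.06956 = 0.02044

2.04%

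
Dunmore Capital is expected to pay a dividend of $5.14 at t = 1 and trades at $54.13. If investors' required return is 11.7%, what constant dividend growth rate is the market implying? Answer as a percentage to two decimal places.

2.20%

From P₀ = D₁/(r − g), the implied growth is g = r − D₁/P₀.
g = 0.117 − 5.14/54.13 = 0.117 − 0.09496 = 0.02204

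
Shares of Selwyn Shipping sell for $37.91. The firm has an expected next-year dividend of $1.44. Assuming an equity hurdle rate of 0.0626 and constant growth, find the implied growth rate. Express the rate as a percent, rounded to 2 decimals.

2.46%

From P₀ = D₁/(r − g), the implied growth is g = r − D₁/P₀.
g = 0.0626 − 1.44/37.91 = 0.0626 − 0.03798 = 0.02462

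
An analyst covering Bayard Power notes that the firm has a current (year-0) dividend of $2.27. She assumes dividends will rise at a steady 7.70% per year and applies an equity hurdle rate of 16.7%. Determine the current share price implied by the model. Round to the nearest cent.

$27.16

Gordon growth model: P₀ = D₁/(r − g). D₁ = 2.27 × (1 + 0.077) = 2.4448.
P₀ = 2.4448 / (0.167 − 0.077) = 2.4448 / 0.09 = 27.1643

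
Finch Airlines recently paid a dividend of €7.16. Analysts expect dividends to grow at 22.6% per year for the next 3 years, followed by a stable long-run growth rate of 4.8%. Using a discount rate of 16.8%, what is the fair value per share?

€96.00

Two-stage DDM. Project D₁…D_3 at 0.226, terminal growth 0.048, discount at r = 0.168.
D_1 = 8.7782
D_2 = 10.7620
D_3 = 13.1942
Terminal value at t=3: TV = D_4/(r−g) = 13.8276/(0.168−0.048) = 115.2297
P₀ = 8.7782/(1+0.168)^1 + 10.7620/(1+0.168)^2 + 13.1942/(1+0.168)^3 + 115.2297/(1+0.168)^3 = 96.0010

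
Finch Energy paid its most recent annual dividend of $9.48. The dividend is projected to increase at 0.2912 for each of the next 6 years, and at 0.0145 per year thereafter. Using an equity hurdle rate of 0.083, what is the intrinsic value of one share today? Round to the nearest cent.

$513.30

Two-stage DDM. Project D₁…D_6 at 0.2912, terminal growth 0.0145, discount at r = 0.083.
D_1 = 12.2406
D_2 = 15.8050
D_3 = 20.4075
D_4 = 26.3501
D_5 = 34.0233
D_6 = 43.9308
Terminal value at t=6: TV = D_7/(r−g) = 44.5678/(0.083−0.0145) = 650.6253
P₀ = 12.2406/(1+0.083)^1 + 15.8050/(1+0.083)^2 + 20.4075/(1+0.083)^3 + 26.3501/(1+0.083)^4 + 34.0233/(1+0.083)^5 + 43.9308/(1+0.083)^6 + 650.6253/(1+0.083)^6 = 513.2985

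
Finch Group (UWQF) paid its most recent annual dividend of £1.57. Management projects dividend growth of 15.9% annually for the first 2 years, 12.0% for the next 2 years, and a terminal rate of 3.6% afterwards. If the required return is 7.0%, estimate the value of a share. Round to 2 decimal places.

£68.99

Three-stage DDM. Project D₁…D_4; terminal Gordon value at t=4 with g = 0.036; discount at r = 0.07.
D_1 = 1.8196
D_2 = 2.1090
D_3 = 2.3620
D_4 = 2.6455
TV_4 = 2.7407/(0.07−0.036) = 80.6090
P₀ = Σ Dₜ/(1+r)ᵗ + TV_4/(1+r)^4 = 68.9852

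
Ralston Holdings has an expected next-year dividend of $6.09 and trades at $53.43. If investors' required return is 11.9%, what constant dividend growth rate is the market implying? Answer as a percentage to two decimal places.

0.50%

From P₀ = D₁/(r − g), the implied growth is g = r − D₁/P₀.
g = 0.119 − 6.09/53.43 = 0.119 − 0.11398 = 0.00502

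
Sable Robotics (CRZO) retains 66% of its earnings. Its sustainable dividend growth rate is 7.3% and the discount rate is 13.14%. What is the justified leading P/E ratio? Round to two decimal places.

5.82

Payout ratio b = 1 − 0.66 = 0.34.
Justified leading P/E = b/(r−g) = 0.34/(0.1314−0.073) = 5.8219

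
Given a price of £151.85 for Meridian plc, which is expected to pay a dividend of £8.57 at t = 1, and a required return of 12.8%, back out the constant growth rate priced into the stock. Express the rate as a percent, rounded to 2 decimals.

From P₀ = D₁/(r − g), the implied growth is g = r − D₁/P₀.
g = 0.128 − 8.57/151.85 = 0.128 − 0.05644 = 0.07156

7.16%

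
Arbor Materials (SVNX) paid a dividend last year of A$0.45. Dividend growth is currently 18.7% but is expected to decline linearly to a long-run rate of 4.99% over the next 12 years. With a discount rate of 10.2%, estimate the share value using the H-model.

A$16.17

H-model: P₀ = D₀[(1+g_L) + H(g_S−g_L)]/(r−g_L), with H = 12/2 = 6.
P₀ = 0.45 × [(1+0.0499) + 6×(0.187−0.0499)] / (0.102−0.0499)
   = 0.45 × 1.8725 / 0.0521 = 16.1732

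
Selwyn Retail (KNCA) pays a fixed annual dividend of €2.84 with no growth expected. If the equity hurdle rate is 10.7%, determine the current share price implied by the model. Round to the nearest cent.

Zero-growth DDM (perpetuity): P₀ = D/r = 2.84 / 0.107 = 26.5421

€26.54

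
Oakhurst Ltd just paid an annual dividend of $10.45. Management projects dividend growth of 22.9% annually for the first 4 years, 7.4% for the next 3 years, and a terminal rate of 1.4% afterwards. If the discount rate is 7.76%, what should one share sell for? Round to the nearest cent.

$390.45

Three-stage DDM. Project D₁…D_7; terminal Gordon value at t=7 with g = 0.014; discount at r = 0.0776.
D_1 = 12.8430
D_2 = 15.7841
D_3 = 19.3987
D_4 = 23.8410
D_5 = 25.6052
D_6 = 27.5000
D_7 = 29.5350
TV_7 = 29.9485/(0.0776−0.014) = 470.8879
P₀ = Σ Dₜ/(1+r)ᵗ + TV_7/(1+r)^7 = 390.4523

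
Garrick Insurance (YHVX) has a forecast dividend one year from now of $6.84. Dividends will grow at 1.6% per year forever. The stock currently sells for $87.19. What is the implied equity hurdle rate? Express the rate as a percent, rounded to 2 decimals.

Rearranging the constant-growth DDM: r = D₁/P₀ + g.
r = 6.8400 / 87.19 + 0.016 = 0.07845 + 0.016 = 0.09445

9.44%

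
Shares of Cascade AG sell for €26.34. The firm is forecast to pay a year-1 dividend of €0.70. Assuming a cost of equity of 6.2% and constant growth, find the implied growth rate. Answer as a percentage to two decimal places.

From P₀ = D₁/(r − g), the implied growth is g = r − D₁/P₀.
g = 0.062 − 0.70/26.34 = 0.062 − 0.02658 = 0.03542

3.54%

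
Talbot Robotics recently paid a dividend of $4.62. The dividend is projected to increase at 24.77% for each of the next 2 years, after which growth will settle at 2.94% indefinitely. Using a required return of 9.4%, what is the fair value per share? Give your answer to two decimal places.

Two-stage DDM. Project D₁…D_2 at 0.2477, terminal growth 0.0294, discount at r = 0.094.
D_1 = 5.7644
D_2 = 7.1922
Terminal value at t=2: TV = D_3/(r−g) = 7.4037/(0.094−0.0294) = 114.6077
P₀ = 5.7644/(1+0.094)^1 + 7.1922/(1+0.094)^2 + 114.6077/(1+0.094)^2 = 107.0374

$107.04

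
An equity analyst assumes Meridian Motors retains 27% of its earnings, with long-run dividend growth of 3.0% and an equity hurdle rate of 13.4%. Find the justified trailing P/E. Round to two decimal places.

Payout ratio b = 1 − 0.27 = 0.73.
Justified trailing P/E = b(1+g)/(r−g) = 0.73×(1+0.03)/(0.134−0.03) = 7.2298

7.23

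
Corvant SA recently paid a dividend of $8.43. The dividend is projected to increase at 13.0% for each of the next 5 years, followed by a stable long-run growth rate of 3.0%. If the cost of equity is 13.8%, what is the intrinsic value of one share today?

Two-stage DDM. Project D₁…D_5 at 0.13, terminal growth 0.03, discount at r = 0.138.
D_1 = 9.5259
D_2 = 10.7643
D_3 = 12.1636
D_4 = 13.7449
D_5 = 15.5317
Terminal value at t=5: TV = D_6/(r−g) = 15.9977/(0.138−0.03) = 148.1267
P₀ = 9.5259/(1+0.138)^1 + 10.7643/(1+0.138)^2 + 12.1636/(1+0.138)^3 + 13.7449/(1+0.138)^4 + 15.5317/(1+0.138)^5 + 148.1267/(1+0.138)^5 = 118.8801

$118.88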